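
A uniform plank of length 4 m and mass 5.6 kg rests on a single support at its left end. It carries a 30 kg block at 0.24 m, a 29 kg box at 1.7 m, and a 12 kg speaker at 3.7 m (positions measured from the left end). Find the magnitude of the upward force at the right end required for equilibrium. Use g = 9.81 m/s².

Take moments about the left end.
Beam weight: 5.6 × 9.81 = 54.94 N down at 2 m → arm 2 m, τ = 54.94 × 2 = 109.9 N·m clockwise.
Block: 30 × 9.81 = 294.3 N down at 0.24 m → arm 0.24 m, τ = 294.3 × 0.24 = 70.63 N·m clockwise.
Box: 29 × 9.81 = 284.5 N down at 1.7 m → arm 1.7 m, τ = 284.5 × 1.7 = 483.6 N·m clockwise.
Speaker: 12 × 9.81 = 117.7 N down at 3.7 m → arm 3.7 m, τ = 117.7 × 3.7 = 435.5 N·m clockwise.
Net moment of the loads = 1100 N·m clockwise.
The upward force F acts at the right end, arm 4 m, giving F × 4 counterclockwise.
Setting net torque to zero: F × 4 = 1100 → F = 1100 / 4 = 275 N.

F ≈ 275 N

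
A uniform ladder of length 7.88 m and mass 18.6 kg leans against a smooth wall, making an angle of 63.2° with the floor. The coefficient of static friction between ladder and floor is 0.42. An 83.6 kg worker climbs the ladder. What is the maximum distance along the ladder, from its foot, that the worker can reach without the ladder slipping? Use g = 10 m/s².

d ≈ 7.13 m

Take moments about the foot of the ladder.
Ladder weight 18.6×10 = 186 N acts at 3.94 m along the ladder; its horizontal arm is 3.94·cos63.2° = 1.776 m → τ = 330.3 N·m clockwise.
Worker weight 83.6×10 = 836 N at distance d → arm d·cos63.2° → τ = 836·d·0.4509 clockwise.
Wall normal N at the top has arm L sinθ = 7.034 m counterclockwise, so Στ = 0 gives N·7.034 = 330.3 + 377·d.
ΣFy = 0 ⇒ N_floor = 1022 N, so the maximum friction is μ_s·N_floor = 0.42×1022 = 429.2 N. ΣFx = 0 ⇒ N_wall = f, so at the slipping point N = 429.2 N.
Substituting: 429.2×7.034 = 330.3 + 377·d ⇒ d = (3019 − 330.3) / 377 = 7.13 m.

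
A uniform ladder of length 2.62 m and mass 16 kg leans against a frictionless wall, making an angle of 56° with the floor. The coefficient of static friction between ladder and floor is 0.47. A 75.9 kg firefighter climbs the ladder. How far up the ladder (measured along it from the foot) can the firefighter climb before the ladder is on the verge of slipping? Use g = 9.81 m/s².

Sum moments about the foot of the ladder (the floor normal and friction both act there and drop out).
Ladder weight 16×9.81 = 157 N acts at 1.31 m along the ladder; its horizontal arm is 1.31·cos56° = 0.7325 m → τ = 115 N·m clockwise.
Firefighter weight 75.9×9.81 = 744.6 N at distance d → arm d·cos56° → τ = 744.6·d·0.5592 clockwise.
Wall normal N at the top has arm L sinθ = 2.172 m counterclockwise, so Στ = 0 gives N·2.172 = 115 + 416.4·d.
ΣFy = 0 ⇒ N_floor = 901.6 N, so the maximum friction is μ_s·N_floor = 0.47×901.6 = 423.8 N. ΣFx = 0 ⇒ N_wall = f, so at the slipping point N = 423.8 N.
Substituting: 423.8×2.172 = 115 + 416.4·d ⇒ d = (920.5 − 115) / 416.4 = 1.93 m.

d ≈ 1.93 m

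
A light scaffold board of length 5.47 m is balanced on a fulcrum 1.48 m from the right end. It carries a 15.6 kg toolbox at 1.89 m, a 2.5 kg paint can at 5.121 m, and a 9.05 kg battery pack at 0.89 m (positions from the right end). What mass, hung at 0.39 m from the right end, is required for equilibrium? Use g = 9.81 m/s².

m ≈ 9.32 kg

About the fulcrum (at 1.48 m from the right end):
Toolbox: 15.6 × 9.81 = 153 N down at 1.89 m → arm 0.41 m, τ = 153 × 0.41 = 62.73 N·m counterclockwise.
Paint can: 2.5 × 9.81 = 24.53 N down at 5.121 m → arm 3.641 m, τ = 24.53 × 3.641 = 89.31 N·m counterclockwise.
Battery pack: 9.05 × 9.81 = 88.78 N down at 0.89 m → arm 0.59 m, τ = 88.78 × 0.59 = 52.38 N·m clockwise.
Net moment of known loads = 99.66 N·m counterclockwise.
An unknown mass m at 0.39 m has arm 1.09 m; its moment is m·g·1.09 clockwise.
Setting net torque to zero: m × 9.81 × 1.09 = 99.66 → m = 99.66 / (9.81 × 1.09) = 9.32 kg.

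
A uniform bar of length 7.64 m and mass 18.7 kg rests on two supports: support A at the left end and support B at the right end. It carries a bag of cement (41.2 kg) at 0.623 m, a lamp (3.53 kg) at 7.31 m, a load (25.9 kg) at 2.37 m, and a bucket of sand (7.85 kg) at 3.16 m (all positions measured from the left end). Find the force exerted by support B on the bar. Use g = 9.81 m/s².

Take moments about support A.
Beam weight: 18.7 × 9.81 = 183.4 N down at 3.82 m → arm 3.82 m, τ = 183.4 × 3.82 = 700.6 N·m clockwise.
Bag of cement: 41.2 × 9.81 = 404.2 N down at 0.623 m → arm 0.623 m, τ = 404.2 × 0.623 = 251.8 N·m clockwise.
Lamp: 3.53 × 9.81 = 34.63 N down at 7.31 m → arm 7.31 m, τ = 34.63 × 7.31 = 253.1 N·m clockwise.
Load: 25.9 × 9.81 = 254.1 N down at 2.37 m → arm 2.37 m, τ = 254.1 × 2.37 = 602.2 N·m clockwise.
Bucket of sand: 7.85 × 9.81 = 77.01 N down at 3.16 m → arm 3.16 m, τ = 77.01 × 3.16 = 243.4 N·m clockwise.
Net load moment about support A = 2051 N·m clockwise.
Reaction R at support B is upward at 7.64 m, arm 7.64 m → moment R × 7.64 counterclockwise.
Στ = 0 ⇒ R × 7.64 = 2051 ⇒ R = 268 N.

R_B ≈ 268 N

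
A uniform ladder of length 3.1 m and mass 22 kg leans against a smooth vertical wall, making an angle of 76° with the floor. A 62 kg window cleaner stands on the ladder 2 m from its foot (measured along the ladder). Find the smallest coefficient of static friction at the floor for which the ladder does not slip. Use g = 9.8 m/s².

Taking torques about the foot of the ladder:
Ladder weight 22×9.8 = 215.6 N acts at 1.55 m along the ladder; its horizontal arm is 1.55·cos76° = 0.375 m → τ = 80.85 N·m clockwise.
Window cleaner: 62×9.8 = 607.6 N at 2 m → arm 0.4838 m → τ = 294 N·m clockwise.
Wall normal N acts horizontally at the top; its moment arm is the height L sinθ = 3.1·sin76° = 3.008 m, counterclockwise.
Στ = 0 ⇒ N × 3.008 = 374.9 ⇒ N = 124.6 N.
ΣFx = 0 ⇒ f = N_wall = 124.6 N. ΣFy = 0 ⇒ N_floor = 823.2 N.
μ_min = f / N_floor = 124.6 / 823.2 = 0.151.

μ_min ≈ 0.151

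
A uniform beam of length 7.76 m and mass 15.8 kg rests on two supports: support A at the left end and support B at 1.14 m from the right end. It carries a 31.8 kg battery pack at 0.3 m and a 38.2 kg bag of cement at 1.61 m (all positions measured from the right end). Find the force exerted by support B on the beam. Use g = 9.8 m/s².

About support A:
Beam weight: 15.8 × 9.8 = 154.8 N down at 3.88 m → arm 3.88 m, τ = 154.8 × 3.88 = 600.6 N·m clockwise.
Battery pack: 31.8 × 9.8 = 311.6 N down at 0.3 m → arm 7.46 m, τ = 311.6 × 7.46 = 2325 N·m clockwise.
Bag of cement: 38.2 × 9.8 = 374.4 N down at 1.61 m → arm 6.15 m, τ = 374.4 × 6.15 = 2303 N·m clockwise.
Net load moment about support A = 5229 N·m clockwise.
Reaction R at support B is upward at 1.14 m, arm 6.62 m → moment R × 6.62 counterclockwise.
Στ = 0 ⇒ R × 6.62 = 5229 ⇒ R = 790 N.

R_B ≈ 790 N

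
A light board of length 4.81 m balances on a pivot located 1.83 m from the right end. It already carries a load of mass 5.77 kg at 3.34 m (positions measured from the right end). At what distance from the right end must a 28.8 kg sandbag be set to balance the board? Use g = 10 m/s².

Take moments about the pivot (at 1.83 m from the right end).
Load: 5.77 × 10 = 57.7 N down at 3.34 m → arm 1.51 m, τ = 57.7 × 1.51 = 87.13 N·m counterclockwise.
Net moment of existing loads = 87.13 N·m counterclockwise.
The sandbag weighs 28.8 × 10 = 288 N and must supply an equal clockwise moment, so its lever arm about the pivot is 87.13 / 288 = 0.303 m.
That puts it at 1.83 − 0.303 = 1.53 m from the right end.

x ≈ 1.53 m from the right end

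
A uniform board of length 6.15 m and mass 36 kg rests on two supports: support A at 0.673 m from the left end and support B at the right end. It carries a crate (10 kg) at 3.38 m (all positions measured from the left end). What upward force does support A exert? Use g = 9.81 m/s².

Choose support B as the axis so its reaction then has zero moment arm.
Beam weight: 36 × 9.81 = 353.2 N down at 3.075 m → arm 3.075 m, τ = 353.2 × 3.075 = 1086 N·m counterclockwise.
Crate: 10 × 9.81 = 98.1 N down at 3.38 m → arm 2.77 m, τ = 98.1 × 2.77 = 271.7 N·m counterclockwise.
Net load moment about support B = 1358 N·m counterclockwise.
Reaction R at support A is upward at 0.673 m, arm 5.477 m → moment R × 5.477 clockwise.
Balancing moments: R × 5.477 = 1358, giving R = 248 N.

R_A ≈ 248 N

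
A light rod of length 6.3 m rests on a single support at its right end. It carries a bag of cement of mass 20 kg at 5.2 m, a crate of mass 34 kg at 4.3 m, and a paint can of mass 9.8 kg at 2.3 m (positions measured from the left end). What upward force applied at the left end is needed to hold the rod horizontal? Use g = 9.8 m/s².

F ≈ 201 N

Taking torques about the right end:
Bag of cement: 20 × 9.8 = 196 N down at 5.2 m → arm 1.1 m, τ = 196 × 1.1 = 215.6 N·m counterclockwise.
Crate: 34 × 9.8 = 333.2 N down at 4.3 m → arm 2 m, τ = 333.2 × 2 = 666.4 N·m counterclockwise.
Paint can: 9.8 × 9.8 = 96.04 N down at 2.3 m → arm 4 m, τ = 96.04 × 4 = 384.2 N·m counterclockwise.
Net moment of the loads = 1266 N·m counterclockwise.
The upward force F acts at the left end, arm 6.3 m, giving F × 6.3 clockwise.
Setting net torque to zero: F × 6.3 = 1266 → F = 1266 / 6.3 = 201 N.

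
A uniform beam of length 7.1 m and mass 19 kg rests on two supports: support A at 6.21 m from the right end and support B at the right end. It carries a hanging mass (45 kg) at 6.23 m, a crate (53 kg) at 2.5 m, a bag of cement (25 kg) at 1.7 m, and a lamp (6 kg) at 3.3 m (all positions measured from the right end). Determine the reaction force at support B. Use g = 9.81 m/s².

R_B ≈ 595 N

Take moments about support A.
Beam weight: 19 × 9.81 = 186.4 N down at 3.55 m → arm 2.66 m, τ = 186.4 × 2.66 = 495.8 N·m clockwise.
Hanging mass: 45 × 9.81 = 441.5 N down at 6.23 m → arm 0.02 m, τ = 441.5 × 0.02 = 8.83 N·m counterclockwise.
Crate: 53 × 9.81 = 519.9 N down at 2.5 m → arm 3.71 m, τ = 519.9 × 3.71 = 1929 N·m clockwise.
Bag of cement: 25 × 9.81 = 245.2 N down at 1.7 m → arm 4.51 m, τ = 245.2 × 4.51 = 1106 N·m clockwise.
Lamp: 6 × 9.81 = 58.86 N down at 3.3 m → arm 2.91 m, τ = 58.86 × 2.91 = 171.3 N·m clockwise.
Net load moment about support A = 3693 N·m clockwise.
Reaction R at support B is upward at 0 m, arm 6.21 m → moment R × 6.21 counterclockwise.
Στ = 0 ⇒ R × 6.21 = 3693 ⇒ R = 595 N.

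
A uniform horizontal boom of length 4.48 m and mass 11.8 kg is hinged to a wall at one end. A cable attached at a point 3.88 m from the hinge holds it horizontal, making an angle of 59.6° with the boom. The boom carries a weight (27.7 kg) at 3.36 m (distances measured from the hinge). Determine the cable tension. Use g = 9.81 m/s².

Sum moments about the hinge (the unknown hinge reaction has zero arm there).
Beam weight: 11.8 × 9.81 = 115.8 N down at 2.24 m → arm 2.24 m, τ = 115.8 × 2.24 = 259.4 N·m clockwise.
Weight: 27.7 × 9.81 = 271.7 N down at 3.36 m → arm 3.36 m, τ = 271.7 × 3.36 = 912.9 N·m clockwise.
Total clockwise load moment = 1172 N·m.
The cable tension T acts at 3.88 m; only its component perpendicular to the boom, T sinθ, produces torque. sin 59.6° = 0.8625.
Setting net torque to zero: T × 3.88 × 0.8625 = 1172 → T = 1172 / 3.347 = 350 N.

T ≈ 350 N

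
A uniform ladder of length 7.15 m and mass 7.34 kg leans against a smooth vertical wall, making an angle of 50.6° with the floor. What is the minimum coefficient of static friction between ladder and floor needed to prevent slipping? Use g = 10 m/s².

μ_min ≈ 0.411

Taking torques about the foot of the ladder:
Ladder weight 7.34×10 = 73.4 N acts at 3.575 m along the ladder; its horizontal arm is 3.575·cos50.6° = 2.269 m → τ = 166.5 N·m clockwise.
Wall normal N acts horizontally at the top; its moment arm is the height L sinθ = 7.15·sin50.6° = 5.525 m, counterclockwise.
For rotational equilibrium, N × 5.525 = 166.5, so N = 30.14 N.
ΣFx = 0 ⇒ f = N_wall = 30.14 N. ΣFy = 0 ⇒ N_floor = 73.4 N.
μ_min = f / N_floor = 30.14 / 73.4 = 0.411.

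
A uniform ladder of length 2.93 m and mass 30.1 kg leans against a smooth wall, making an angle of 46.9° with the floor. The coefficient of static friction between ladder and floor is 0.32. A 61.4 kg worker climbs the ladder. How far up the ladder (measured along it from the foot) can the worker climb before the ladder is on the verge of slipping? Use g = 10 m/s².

Choose the foot of the ladder as the axis so the floor normal and friction both act there and drop out.
Ladder weight 30.1×10 = 301 N acts at 1.465 m along the ladder; its horizontal arm is 1.465·cos46.9° = 1.001 m → τ = 301.3 N·m clockwise.
Worker weight 61.4×10 = 614 N at distance d → arm d·cos46.9° → τ = 614·d·0.6833 clockwise.
Wall normal N at the top has arm L sinθ = 2.139 m counterclockwise, so Στ = 0 gives N·2.139 = 301.3 + 419.5·d.
ΣFy = 0 ⇒ N_floor = 915 N, so the maximum friction is μ_s·N_floor = 0.32×915 = 292.8 N. ΣFx = 0 ⇒ N_wall = f, so at the slipping point N = 292.8 N.
Substituting: 292.8×2.139 = 301.3 + 419.5·d ⇒ d = (626.3 − 301.3) / 419.5 = 0.775 m.

d ≈ 0.775 m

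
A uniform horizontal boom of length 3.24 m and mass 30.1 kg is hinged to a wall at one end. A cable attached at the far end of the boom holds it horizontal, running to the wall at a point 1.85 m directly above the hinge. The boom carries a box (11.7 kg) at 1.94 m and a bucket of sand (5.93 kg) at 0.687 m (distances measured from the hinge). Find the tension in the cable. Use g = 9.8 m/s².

Taking torques about the hinge:
Beam weight: 30.1 × 9.8 = 295 N down at 1.62 m → arm 1.62 m, τ = 295 × 1.62 = 477.9 N·m clockwise.
Box: 11.7 × 9.8 = 114.7 N down at 1.94 m → arm 1.94 m, τ = 114.7 × 1.94 = 222.5 N·m clockwise.
Bucket of sand: 5.93 × 9.8 = 58.11 N down at 0.687 m → arm 0.687 m, τ = 58.11 × 0.687 = 39.92 N·m clockwise.
Total clockwise load moment = 740.3 N·m.
The cable tension T acts at 3.24 m; only its component perpendicular to the boom, T sinθ, produces torque. sinθ = h/√(h²+d²) = 1.85/√(1.85²+3.24²) = 0.4959.
For rotational equilibrium, T × 3.24 × 0.4959 = 740.3, so T = 740.3 / 1.607 = 461 N.

T ≈ 461 N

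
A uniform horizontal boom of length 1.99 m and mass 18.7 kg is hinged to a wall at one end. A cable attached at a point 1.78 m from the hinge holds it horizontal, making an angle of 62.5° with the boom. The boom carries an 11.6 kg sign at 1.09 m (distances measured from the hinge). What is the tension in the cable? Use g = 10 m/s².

About the hinge:
Beam weight: 18.7 × 10 = 187 N down at 0.995 m → arm 0.995 m, τ = 187 × 0.995 = 186.1 N·m clockwise.
Sign: 11.6 × 10 = 116 N down at 1.09 m → arm 1.09 m, τ = 116 × 1.09 = 126.4 N·m clockwise.
Total clockwise load moment = 312.5 N·m.
The cable tension T acts at 1.78 m; only its component perpendicular to the boom, T sinθ, produces torque. sin 62.5° = 0.887.
For rotational equilibrium, T × 1.78 × 0.887 = 312.5, so T = 312.5 / 1.579 = 198 N.

T ≈ 198 N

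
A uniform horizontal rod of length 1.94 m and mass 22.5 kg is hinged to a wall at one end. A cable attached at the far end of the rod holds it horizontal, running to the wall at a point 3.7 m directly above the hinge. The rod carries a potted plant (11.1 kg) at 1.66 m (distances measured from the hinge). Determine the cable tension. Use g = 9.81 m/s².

Sum moments about the hinge (the unknown hinge reaction has zero arm there).
Beam weight: 22.5 × 9.81 = 220.7 N down at 0.97 m → arm 0.97 m, τ = 220.7 × 0.97 = 214.1 N·m clockwise.
Potted plant: 11.1 × 9.81 = 108.9 N down at 1.66 m → arm 1.66 m, τ = 108.9 × 1.66 = 180.8 N·m clockwise.
Total clockwise load moment = 394.9 N·m.
The cable tension T acts at 1.94 m; only its component perpendicular to the rod, T sinθ, produces torque. sinθ = h/√(h²+d²) = 3.7/√(3.7²+1.94²) = 0.8856.
Setting net torque to zero: T × 1.94 × 0.8856 = 394.9 → T = 394.9 / 1.718 = 230 N.

T ≈ 230 N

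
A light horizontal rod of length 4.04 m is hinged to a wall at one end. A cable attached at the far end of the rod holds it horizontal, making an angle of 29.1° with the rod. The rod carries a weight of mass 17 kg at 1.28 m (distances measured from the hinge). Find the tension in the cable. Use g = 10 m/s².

Sum moments about the hinge (the unknown hinge reaction has zero arm there).
Weight: 17 × 10 = 170 N down at 1.28 m → arm 1.28 m, τ = 170 × 1.28 = 217.6 N·m clockwise.
Total clockwise load moment = 217.6 N·m.
The cable tension T acts at 4.04 m; only its component perpendicular to the rod, T sinθ, produces torque. sin 29.1° = 0.4863.
Στ = 0 ⇒ T × 4.04 × 0.4863 = 217.6 ⇒ T = 217.6 / 1.965 = 111 N.

T ≈ 111 N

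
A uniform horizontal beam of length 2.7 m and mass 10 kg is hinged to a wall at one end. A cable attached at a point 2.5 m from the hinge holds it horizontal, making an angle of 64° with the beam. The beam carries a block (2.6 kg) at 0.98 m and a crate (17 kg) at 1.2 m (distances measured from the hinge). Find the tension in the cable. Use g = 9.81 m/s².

T ≈ 159 N

About the hinge:
Beam weight: 10 × 9.81 = 98.1 N down at 1.35 m → arm 1.35 m, τ = 98.1 × 1.35 = 132.4 N·m clockwise.
Block: 2.6 × 9.81 = 25.51 N down at 0.98 m → arm 0.98 m, τ = 25.51 × 0.98 = 25 N·m clockwise.
Crate: 17 × 9.81 = 166.8 N down at 1.2 m → arm 1.2 m, τ = 166.8 × 1.2 = 200.2 N·m clockwise.
Total clockwise load moment = 357.6 N·m.
The cable tension T acts at 2.5 m; only its component perpendicular to the beam, T sinθ, produces torque. sin 64° = 0.8988.
Setting net torque to zero: T × 2.5 × 0.8988 = 357.6 → T = 357.6 / 2.247 = 159 N.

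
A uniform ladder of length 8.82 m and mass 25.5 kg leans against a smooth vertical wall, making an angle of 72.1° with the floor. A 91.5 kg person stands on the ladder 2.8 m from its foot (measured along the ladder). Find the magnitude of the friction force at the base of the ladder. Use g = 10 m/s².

Taking torques about the foot of the ladder:
Ladder weight 25.5×10 = 255 N acts at 4.41 m along the ladder; its horizontal arm is 4.41·cos72.1° = 1.355 m → τ = 345.5 N·m clockwise.
Person: 91.5×10 = 915 N at 2.8 m → arm 0.8606 m → τ = 787.4 N·m clockwise.
Wall normal N acts horizontally at the top; its moment arm is the height L sinθ = 8.82·sin72.1° = 8.393 m, counterclockwise.
Στ = 0 ⇒ N × 8.393 = 1133 ⇒ N = 135 N.
ΣFx = 0: friction at the foot balances the wall's push, so f = N_wall = 135 N.

f ≈ 135 N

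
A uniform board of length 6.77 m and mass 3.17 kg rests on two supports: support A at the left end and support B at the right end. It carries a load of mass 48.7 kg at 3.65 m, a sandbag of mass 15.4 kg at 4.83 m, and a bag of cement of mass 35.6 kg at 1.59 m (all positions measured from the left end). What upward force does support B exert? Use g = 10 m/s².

Take moments about support A.
Beam weight: 3.17 × 10 = 31.7 N down at 3.385 m → arm 3.385 m, τ = 31.7 × 3.385 = 107.3 N·m clockwise.
Load: 48.7 × 10 = 487 N down at 3.65 m → arm 3.65 m, τ = 487 × 3.65 = 1778 N·m clockwise.
Sandbag: 15.4 × 10 = 154 N down at 4.83 m → arm 4.83 m, τ = 154 × 4.83 = 743.8 N·m clockwise.
Bag of cement: 35.6 × 10 = 356 N down at 1.59 m → arm 1.59 m, τ = 356 × 1.59 = 566 N·m clockwise.
Net load moment about support A = 3195 N·m clockwise.
Reaction R at support B is upward at 6.77 m, arm 6.77 m → moment R × 6.77 counterclockwise.
For rotational equilibrium, R × 6.77 = 3195, so R = 472 N.

R_B ≈ 472 N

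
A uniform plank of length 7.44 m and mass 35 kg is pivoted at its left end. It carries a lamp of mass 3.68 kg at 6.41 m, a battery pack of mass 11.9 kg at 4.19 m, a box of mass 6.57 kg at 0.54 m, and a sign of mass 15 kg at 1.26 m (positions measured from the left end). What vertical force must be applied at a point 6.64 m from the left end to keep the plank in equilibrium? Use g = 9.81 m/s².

F ≈ 334 N

Take moments about the left end.
Beam weight: 35 × 9.81 = 343.4 N down at 3.72 m → arm 3.72 m, τ = 343.4 × 3.72 = 1277 N·m clockwise.
Lamp: 3.68 × 9.81 = 36.1 N down at 6.41 m → arm 6.41 m, τ = 36.1 × 6.41 = 231.4 N·m clockwise.
Battery pack: 11.9 × 9.81 = 116.7 N down at 4.19 m → arm 4.19 m, τ = 116.7 × 4.19 = 489 N·m clockwise.
Box: 6.57 × 9.81 = 64.45 N down at 0.54 m → arm 0.54 m, τ = 64.45 × 0.54 = 34.8 N·m clockwise.
Sign: 15 × 9.81 = 147.2 N down at 1.26 m → arm 1.26 m, τ = 147.2 × 1.26 = 185.5 N·m clockwise.
Net moment of the loads = 2218 N·m clockwise.
The upward force F acts at a point 6.64 m from the left end, arm 6.64 m, giving F × 6.64 counterclockwise.
Setting net torque to zero: F × 6.64 = 2218 → F = 2218 / 6.64 = 334 N.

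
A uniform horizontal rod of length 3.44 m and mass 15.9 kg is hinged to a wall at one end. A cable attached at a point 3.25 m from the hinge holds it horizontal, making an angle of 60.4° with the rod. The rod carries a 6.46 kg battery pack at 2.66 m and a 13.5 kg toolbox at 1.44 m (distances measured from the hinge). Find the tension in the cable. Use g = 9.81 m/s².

T ≈ 222 N

Sum moments about the hinge (the unknown hinge reaction has zero arm there).
Beam weight: 15.9 × 9.81 = 156 N down at 1.72 m → arm 1.72 m, τ = 156 × 1.72 = 268.3 N·m clockwise.
Battery pack: 6.46 × 9.81 = 63.37 N down at 2.66 m → arm 2.66 m, τ = 63.37 × 2.66 = 168.6 N·m clockwise.
Toolbox: 13.5 × 9.81 = 132.4 N down at 1.44 m → arm 1.44 m, τ = 132.4 × 1.44 = 190.7 N·m clockwise.
Total clockwise load moment = 627.6 N·m.
The cable tension T acts at 3.25 m; only its component perpendicular to the rod, T sinθ, produces torque. sin 60.4° = 0.8695.
Setting net torque to zero: T × 3.25 × 0.8695 = 627.6 → T = 627.6 / 2.826 = 222 N.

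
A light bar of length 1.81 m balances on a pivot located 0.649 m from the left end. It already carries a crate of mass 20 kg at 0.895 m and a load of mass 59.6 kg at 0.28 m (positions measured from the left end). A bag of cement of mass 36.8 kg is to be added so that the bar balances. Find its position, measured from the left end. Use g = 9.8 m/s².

x ≈ 1.11 m from the left end

Taking torques about the pivot (at 0.649 m from the left end):
Crate: 20 × 9.8 = 196 N down at 0.895 m → arm 0.246 m, τ = 196 × 0.246 = 48.22 N·m clockwise.
Load: 59.6 × 9.8 = 584.1 N down at 0.28 m → arm 0.369 m, τ = 584.1 × 0.369 = 215.5 N·m counterclockwise.
Net moment of existing loads = 167.3 N·m counterclockwise.
The bag of cement weighs 36.8 × 9.8 = 360.6 N and must supply an equal clockwise moment, so its lever arm about the pivot is 167.3 / 360.6 = 0.464 m.
That puts it at 0.649 + 0.464 = 1.11 m from the left end.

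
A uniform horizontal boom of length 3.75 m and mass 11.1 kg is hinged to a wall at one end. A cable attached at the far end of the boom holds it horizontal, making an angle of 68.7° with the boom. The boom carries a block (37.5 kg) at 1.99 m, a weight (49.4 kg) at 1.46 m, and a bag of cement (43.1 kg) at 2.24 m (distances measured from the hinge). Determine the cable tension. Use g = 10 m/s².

T ≈ 756 N

About the hinge:
Beam weight: 11.1 × 10 = 111 N down at 1.875 m → arm 1.875 m, τ = 111 × 1.875 = 208.1 N·m clockwise.
Block: 37.5 × 10 = 375 N down at 1.99 m → arm 1.99 m, τ = 375 × 1.99 = 746.2 N·m clockwise.
Weight: 49.4 × 10 = 494 N down at 1.46 m → arm 1.46 m, τ = 494 × 1.46 = 721.2 N·m clockwise.
Bag of cement: 43.1 × 10 = 431 N down at 2.24 m → arm 2.24 m, τ = 431 × 2.24 = 965.4 N·m clockwise.
Total clockwise load moment = 2641 N·m.
The cable tension T acts at 3.75 m; only its component perpendicular to the boom, T sinθ, produces torque. sin 68.7° = 0.9317.
For rotational equilibrium, T × 3.75 × 0.9317 = 2641, so T = 2641 / 3.494 = 756 N.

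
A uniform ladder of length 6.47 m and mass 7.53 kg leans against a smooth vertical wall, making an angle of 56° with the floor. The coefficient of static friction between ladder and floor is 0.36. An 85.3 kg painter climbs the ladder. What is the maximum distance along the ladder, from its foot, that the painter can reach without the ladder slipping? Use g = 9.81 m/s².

Choose the foot of the ladder as the axis so the floor normal and friction both act there and drop out.
Ladder weight 7.53×9.81 = 73.87 N acts at 3.235 m along the ladder; its horizontal arm is 3.235·cos56° = 1.809 m → τ = 133.6 N·m clockwise.
Painter weight 85.3×9.81 = 836.8 N at distance d → arm d·cos56° → τ = 836.8·d·0.5592 clockwise.
Wall normal N at the top has arm L sinθ = 5.364 m counterclockwise, so Στ = 0 gives N·5.364 = 133.6 + 467.9·d.
ΣFy = 0 ⇒ N_floor = 910.7 N, so the maximum friction is μ_s·N_floor = 0.36×910.7 = 327.9 N. ΣFx = 0 ⇒ N_wall = f, so at the slipping point N = 327.9 N.
Substituting: 327.9×5.364 = 133.6 + 467.9·d ⇒ d = (1759 − 133.6) / 467.9 = 3.47 m.

d ≈ 3.47 m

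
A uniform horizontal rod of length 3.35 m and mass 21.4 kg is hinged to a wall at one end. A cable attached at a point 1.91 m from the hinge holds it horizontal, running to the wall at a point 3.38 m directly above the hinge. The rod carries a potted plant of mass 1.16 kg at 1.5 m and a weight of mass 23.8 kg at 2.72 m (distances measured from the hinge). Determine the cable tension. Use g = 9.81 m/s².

Choose the hinge as the axis so the unknown hinge reaction has zero arm there.
Beam weight: 21.4 × 9.81 = 209.9 N down at 1.675 m → arm 1.675 m, τ = 209.9 × 1.675 = 351.6 N·m clockwise.
Potted plant: 1.16 × 9.81 = 11.38 N down at 1.5 m → arm 1.5 m, τ = 11.38 × 1.5 = 17.07 N·m clockwise.
Weight: 23.8 × 9.81 = 233.5 N down at 2.72 m → arm 2.72 m, τ = 233.5 × 2.72 = 635.1 N·m clockwise.
Total clockwise load moment = 1004 N·m.
The cable tension T acts at 1.91 m; only its component perpendicular to the rod, T sinθ, produces torque. sinθ = h/√(h²+d²) = 3.38/√(3.38²+1.91²) = 0.8706.
For rotational equilibrium, T × 1.91 × 0.8706 = 1004, so T = 1004 / 1.663 = 604 N.

T ≈ 604 N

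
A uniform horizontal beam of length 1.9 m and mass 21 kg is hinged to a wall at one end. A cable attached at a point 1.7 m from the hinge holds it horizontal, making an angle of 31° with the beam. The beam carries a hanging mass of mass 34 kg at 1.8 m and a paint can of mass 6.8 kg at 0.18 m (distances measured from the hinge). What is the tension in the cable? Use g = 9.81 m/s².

Taking torques about the hinge:
Beam weight: 21 × 9.81 = 206 N down at 0.95 m → arm 0.95 m, τ = 206 × 0.95 = 195.7 N·m clockwise.
Hanging mass: 34 × 9.81 = 333.5 N down at 1.8 m → arm 1.8 m, τ = 333.5 × 1.8 = 600.3 N·m clockwise.
Paint can: 6.8 × 9.81 = 66.71 N down at 0.18 m → arm 0.18 m, τ = 66.71 × 0.18 = 12.01 N·m clockwise.
Total clockwise load moment = 808 N·m.
The cable tension T acts at 1.7 m; only its component perpendicular to the beam, T sinθ, produces torque. sin 31° = 0.515.
For rotational equilibrium, T × 1.7 × 0.515 = 808, so T = 808 / 0.8755 = 923 N.

T ≈ 923 N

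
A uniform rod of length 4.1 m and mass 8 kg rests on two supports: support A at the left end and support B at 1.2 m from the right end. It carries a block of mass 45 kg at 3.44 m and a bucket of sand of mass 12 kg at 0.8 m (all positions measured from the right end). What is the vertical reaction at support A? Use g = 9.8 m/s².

Take moments about support B.
Beam weight: 8 × 9.8 = 78.4 N down at 2.05 m → arm 0.85 m, τ = 78.4 × 0.85 = 66.64 N·m counterclockwise.
Block: 45 × 9.8 = 441 N down at 3.44 m → arm 2.24 m, τ = 441 × 2.24 = 987.8 N·m counterclockwise.
Bucket of sand: 12 × 9.8 = 117.6 N down at 0.8 m → arm 0.4 m, τ = 117.6 × 0.4 = 47.04 N·m clockwise.
Net load moment about support B = 1007 N·m counterclockwise.
Reaction R at support A is upward at 4.1 m, arm 2.9 m → moment R × 2.9 clockwise.
For rotational equilibrium, R × 2.9 = 1007, so R = 347 N.

R_A ≈ 347 N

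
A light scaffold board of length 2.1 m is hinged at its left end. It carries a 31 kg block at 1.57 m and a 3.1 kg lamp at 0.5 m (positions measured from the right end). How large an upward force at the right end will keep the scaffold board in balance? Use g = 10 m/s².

Taking torques about the left end:
Block: 31 × 10 = 310 N down at 1.57 m → arm 0.53 m, τ = 310 × 0.53 = 164.3 N·m clockwise.
Lamp: 3.1 × 10 = 31 N down at 0.5 m → arm 1.6 m, τ = 31 × 1.6 = 49.6 N·m clockwise.
Net moment of the loads = 213.9 N·m clockwise.
The upward force F acts at the right end, arm 2.1 m, giving F × 2.1 counterclockwise.
For rotational equilibrium, F × 2.1 = 213.9, so F = 213.9 / 2.1 = 102 N.

F ≈ 102 N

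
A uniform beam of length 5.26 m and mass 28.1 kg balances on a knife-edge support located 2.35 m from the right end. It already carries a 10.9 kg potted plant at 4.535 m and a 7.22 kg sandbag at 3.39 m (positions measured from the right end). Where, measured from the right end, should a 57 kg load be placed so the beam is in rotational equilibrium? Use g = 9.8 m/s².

x ≈ 1.66 m from the right end

Taking torques about the knife-edge support (at 2.35 m from the right end):
Beam weight: 28.1 × 9.8 = 275.4 N down at 2.63 m → arm 0.28 m, τ = 275.4 × 0.28 = 77.11 N·m counterclockwise.
Potted plant: 10.9 × 9.8 = 106.8 N down at 4.535 m → arm 2.185 m, τ = 106.8 × 2.185 = 233.4 N·m counterclockwise.
Sandbag: 7.22 × 9.8 = 70.76 N down at 3.39 m → arm 1.04 m, τ = 70.76 × 1.04 = 73.59 N·m counterclockwise.
Net moment of existing loads = 384.1 N·m counterclockwise.
The load weighs 57 × 9.8 = 558.6 N and must supply an equal clockwise moment, so its lever arm about the knife-edge support is 384.1 / 558.6 = 0.688 m.
That puts it at 2.35 − 0.688 = 1.66 m from the right end.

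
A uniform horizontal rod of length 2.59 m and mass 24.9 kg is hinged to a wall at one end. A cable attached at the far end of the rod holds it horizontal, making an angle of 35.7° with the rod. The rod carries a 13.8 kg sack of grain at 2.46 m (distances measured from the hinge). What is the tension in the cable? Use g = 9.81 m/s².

About the hinge:
Beam weight: 24.9 × 9.81 = 244.3 N down at 1.295 m → arm 1.295 m, τ = 244.3 × 1.295 = 316.4 N·m clockwise.
Sack of grain: 13.8 × 9.81 = 135.4 N down at 2.46 m → arm 2.46 m, τ = 135.4 × 2.46 = 333.1 N·m clockwise.
Total clockwise load moment = 649.5 N·m.
The cable tension T acts at 2.59 m; only its component perpendicular to the rod, T sinθ, produces torque. sin 35.7° = 0.5835.
Balancing moments: T × 2.59 × 0.5835 = 649.5, giving T = 649.5 / 1.511 = 430 N.

T ≈ 430 N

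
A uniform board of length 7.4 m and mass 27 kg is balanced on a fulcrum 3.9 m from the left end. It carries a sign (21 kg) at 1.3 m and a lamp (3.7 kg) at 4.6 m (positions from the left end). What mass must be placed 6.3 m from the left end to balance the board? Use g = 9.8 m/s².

m ≈ 23.9 kg

Choose the fulcrum (at 3.9 m from the left end) as the axis so the support reaction has zero arm there.
Beam weight: 27 × 9.8 = 264.6 N down at 3.7 m → arm 0.2 m, τ = 264.6 × 0.2 = 52.92 N·m counterclockwise.
Sign: 21 × 9.8 = 205.8 N down at 1.3 m → arm 2.6 m, τ = 205.8 × 2.6 = 535.1 N·m counterclockwise.
Lamp: 3.7 × 9.8 = 36.26 N down at 4.6 m → arm 0.7 m, τ = 36.26 × 0.7 = 25.38 N·m clockwise.
Net moment of known loads = 562.6 N·m counterclockwise.
An unknown mass m at 6.3 m has arm 2.4 m; its moment is m·g·2.4 clockwise.
Setting net torque to zero: m × 9.8 × 2.4 = 562.6 → m = 562.6 / (9.8 × 2.4) = 23.9 kg.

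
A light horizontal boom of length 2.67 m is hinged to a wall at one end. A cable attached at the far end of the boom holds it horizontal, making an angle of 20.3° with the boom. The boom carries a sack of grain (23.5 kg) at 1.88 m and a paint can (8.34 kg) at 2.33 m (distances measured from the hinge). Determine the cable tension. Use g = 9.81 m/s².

T ≈ 674 N

About the hinge:
Sack of grain: 23.5 × 9.81 = 230.5 N down at 1.88 m → arm 1.88 m, τ = 230.5 × 1.88 = 433.3 N·m clockwise.
Paint can: 8.34 × 9.81 = 81.82 N down at 2.33 m → arm 2.33 m, τ = 81.82 × 2.33 = 190.6 N·m clockwise.
Total clockwise load moment = 623.9 N·m.
The cable tension T acts at 2.67 m; only its component perpendicular to the boom, T sinθ, produces torque. sin 20.3° = 0.3469.
Setting net torque to zero: T × 2.67 × 0.3469 = 623.9 → T = 623.9 / 0.9262 = 674 N.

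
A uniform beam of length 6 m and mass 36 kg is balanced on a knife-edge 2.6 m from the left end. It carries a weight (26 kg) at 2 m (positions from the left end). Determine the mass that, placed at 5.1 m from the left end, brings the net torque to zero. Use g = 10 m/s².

m ≈ 0.48 kg

Take moments about the knife-edge (at 2.6 m from the left end).
Beam weight: 36 × 10 = 360 N down at 3 m → arm 0.4 m, τ = 360 × 0.4 = 144 N·m clockwise.
Weight: 26 × 10 = 260 N down at 2 m → arm 0.6 m, τ = 260 × 0.6 = 156 N·m counterclockwise.
Net moment of known loads = 12 N·m counterclockwise.
An unknown mass m at 5.1 m has arm 2.5 m; its moment is m·g·2.5 clockwise.
Στ = 0 ⇒ m × 10 × 2.5 = 12 ⇒ m = 12 / (10 × 2.5) = 0.48 kg.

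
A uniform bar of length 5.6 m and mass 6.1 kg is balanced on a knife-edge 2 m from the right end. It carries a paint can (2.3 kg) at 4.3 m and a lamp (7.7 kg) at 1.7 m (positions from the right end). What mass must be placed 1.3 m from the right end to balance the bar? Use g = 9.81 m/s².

Sum moments about the knife-edge (at 2 m from the right end) (the support reaction has zero arm there).
Beam weight: 6.1 × 9.81 = 59.84 N down at 2.8 m → arm 0.8 m, τ = 59.84 × 0.8 = 47.87 N·m counterclockwise.
Paint can: 2.3 × 9.81 = 22.56 N down at 4.3 m → arm 2.3 m, τ = 22.56 × 2.3 = 51.89 N·m counterclockwise.
Lamp: 7.7 × 9.81 = 75.54 N down at 1.7 m → arm 0.3 m, τ = 75.54 × 0.3 = 22.66 N·m clockwise.
Net moment of known loads = 77.1 N·m counterclockwise.
An unknown mass m at 1.3 m has arm 0.7 m; its moment is m·g·0.7 clockwise.
For rotational equilibrium, m × 9.81 × 0.7 = 77.1, so m = 77.1 / (9.81 × 0.7) = 11.2 kg.

m ≈ 11.2 kg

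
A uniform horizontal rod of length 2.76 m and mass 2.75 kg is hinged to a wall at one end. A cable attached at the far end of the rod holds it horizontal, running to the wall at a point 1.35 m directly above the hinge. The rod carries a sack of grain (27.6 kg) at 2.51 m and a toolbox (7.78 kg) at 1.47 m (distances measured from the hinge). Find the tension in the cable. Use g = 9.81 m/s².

T ≈ 684 N

Take moments about the hinge.
Beam weight: 2.75 × 9.81 = 26.98 N down at 1.38 m → arm 1.38 m, τ = 26.98 × 1.38 = 37.23 N·m clockwise.
Sack of grain: 27.6 × 9.81 = 270.8 N down at 2.51 m → arm 2.51 m, τ = 270.8 × 2.51 = 679.7 N·m clockwise.
Toolbox: 7.78 × 9.81 = 76.32 N down at 1.47 m → arm 1.47 m, τ = 76.32 × 1.47 = 112.2 N·m clockwise.
Total clockwise load moment = 829.1 N·m.
The cable tension T acts at 2.76 m; only its component perpendicular to the rod, T sinθ, produces torque. sinθ = h/√(h²+d²) = 1.35/√(1.35²+2.76²) = 0.4394.
Στ = 0 ⇒ T × 2.76 × 0.4394 = 829.1 ⇒ T = 829.1 / 1.213 = 684 N.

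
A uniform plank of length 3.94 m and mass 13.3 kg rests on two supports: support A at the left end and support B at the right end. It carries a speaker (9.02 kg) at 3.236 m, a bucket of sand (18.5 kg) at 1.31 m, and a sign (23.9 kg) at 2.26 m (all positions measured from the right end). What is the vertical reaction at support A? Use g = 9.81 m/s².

Taking torques about support B:
Beam weight: 13.3 × 9.81 = 130.5 N down at 1.97 m → arm 1.97 m, τ = 130.5 × 1.97 = 257.1 N·m counterclockwise.
Speaker: 9.02 × 9.81 = 88.49 N down at 3.236 m → arm 3.236 m, τ = 88.49 × 3.236 = 286.4 N·m counterclockwise.
Bucket of sand: 18.5 × 9.81 = 181.5 N down at 1.31 m → arm 1.31 m, τ = 181.5 × 1.31 = 237.8 N·m counterclockwise.
Sign: 23.9 × 9.81 = 234.5 N down at 2.26 m → arm 2.26 m, τ = 234.5 × 2.26 = 530 N·m counterclockwise.
Net load moment about support B = 1311 N·m counterclockwise.
Reaction R at support A is upward at 3.94 m, arm 3.94 m → moment R × 3.94 clockwise.
Balancing moments: R × 3.94 = 1311, giving R = 333 N.

R_A ≈ 333 N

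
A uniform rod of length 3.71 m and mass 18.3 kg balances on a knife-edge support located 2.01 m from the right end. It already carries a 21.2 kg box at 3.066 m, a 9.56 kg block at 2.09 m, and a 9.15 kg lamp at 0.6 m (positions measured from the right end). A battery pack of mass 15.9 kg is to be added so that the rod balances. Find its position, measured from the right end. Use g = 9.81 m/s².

Take moments about the knife-edge support (at 2.01 m from the right end).
Beam weight: 18.3 × 9.81 = 179.5 N down at 1.855 m → arm 0.155 m, τ = 179.5 × 0.155 = 27.82 N·m clockwise.
Box: 21.2 × 9.81 = 208 N down at 3.066 m → arm 1.056 m, τ = 208 × 1.056 = 219.6 N·m counterclockwise.
Block: 9.56 × 9.81 = 93.78 N down at 2.09 m → arm 0.08 m, τ = 93.78 × 0.08 = 7.502 N·m counterclockwise.
Lamp: 9.15 × 9.81 = 89.76 N down at 0.6 m → arm 1.41 m, τ = 89.76 × 1.41 = 126.6 N·m clockwise.
Net moment of existing loads = 72.68 N·m counterclockwise.
The battery pack weighs 15.9 × 9.81 = 156 N and must supply an equal clockwise moment, so its lever arm about the knife-edge support is 72.68 / 156 = 0.466 m.
That puts it at 2.01 − 0.466 = 1.54 m from the right end.

x ≈ 1.54 m from the right end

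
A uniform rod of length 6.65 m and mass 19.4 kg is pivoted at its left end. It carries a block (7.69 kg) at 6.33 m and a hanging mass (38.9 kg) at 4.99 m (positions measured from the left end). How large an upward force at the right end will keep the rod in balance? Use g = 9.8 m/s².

F ≈ 453 N

Taking torques about the left end:
Beam weight: 19.4 × 9.8 = 190.1 N down at 3.325 m → arm 3.325 m, τ = 190.1 × 3.325 = 632.1 N·m clockwise.
Block: 7.69 × 9.8 = 75.36 N down at 6.33 m → arm 6.33 m, τ = 75.36 × 6.33 = 477 N·m clockwise.
Hanging mass: 38.9 × 9.8 = 381.2 N down at 4.99 m → arm 4.99 m, τ = 381.2 × 4.99 = 1902 N·m clockwise.
Net moment of the loads = 3011 N·m clockwise.
The upward force F acts at the right end, arm 6.65 m, giving F × 6.65 counterclockwise.
Balancing moments: F × 6.65 = 3011, giving F = 3011 / 6.65 = 453 N.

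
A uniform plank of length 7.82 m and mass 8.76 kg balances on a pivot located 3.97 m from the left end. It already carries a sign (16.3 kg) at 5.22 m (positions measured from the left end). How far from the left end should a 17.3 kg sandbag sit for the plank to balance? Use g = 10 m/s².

Sum moments about the pivot (at 3.97 m from the left end) (the support reaction has zero arm there).
Beam weight: 8.76 × 10 = 87.6 N down at 3.91 m → arm 0.06 m, τ = 87.6 × 0.06 = 5.256 N·m counterclockwise.
Sign: 16.3 × 10 = 163 N down at 5.22 m → arm 1.25 m, τ = 163 × 1.25 = 203.8 N·m clockwise.
Net moment of existing loads = 198.5 N·m clockwise.
The sandbag weighs 17.3 × 10 = 173 N and must supply an equal counterclockwise moment, so its lever arm about the pivot is 198.5 / 173 = 1.15 m.
That puts it at 3.97 − 1.15 = 2.82 m from the left end.

x ≈ 2.82 m from the left end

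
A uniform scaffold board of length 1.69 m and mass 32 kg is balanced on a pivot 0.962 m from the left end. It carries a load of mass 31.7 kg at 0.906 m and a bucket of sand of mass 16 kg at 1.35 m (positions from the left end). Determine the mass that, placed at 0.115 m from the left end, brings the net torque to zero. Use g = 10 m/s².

About the pivot (at 0.962 m from the left end):
Beam weight: 32 × 10 = 320 N down at 0.845 m → arm 0.117 m, τ = 320 × 0.117 = 37.44 N·m counterclockwise.
Load: 31.7 × 10 = 317 N down at 0.906 m → arm 0.056 m, τ = 317 × 0.056 = 17.75 N·m counterclockwise.
Bucket of sand: 16 × 10 = 160 N down at 1.35 m → arm 0.388 m, τ = 160 × 0.388 = 62.08 N·m clockwise.
Net moment of known loads = 6.89 N·m clockwise.
An unknown mass m at 0.115 m has arm 0.847 m; its moment is m·g·0.847 counterclockwise.
Balancing moments: m × 10 × 0.847 = 6.89, giving m = 6.89 / (10 × 0.847) = 0.813 kg.

m ≈ 0.813 kg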